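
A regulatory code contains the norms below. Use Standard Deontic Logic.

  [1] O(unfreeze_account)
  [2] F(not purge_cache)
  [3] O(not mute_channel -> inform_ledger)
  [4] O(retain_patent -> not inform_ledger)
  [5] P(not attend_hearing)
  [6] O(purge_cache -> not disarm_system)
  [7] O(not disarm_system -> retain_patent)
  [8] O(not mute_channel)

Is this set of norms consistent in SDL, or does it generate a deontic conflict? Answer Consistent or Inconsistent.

Inconsistent

Premise 2 is F(not purge_cache), i.e. O(purge_cache).
Premise 6 is O(purge_cache -> not disarm_system); since O(purge_cache), deontic closure gives O(not disarm_system).
From O(not disarm_system) and premise 7, O(not disarm_system -> retain_patent), we obtain O(retain_patent).
Applying K to premise 4 (O(retain_patent -> not inform_ledger)) and O(retain_patent) yields O(not inform_ledger).
Premise 3 is O(not mute_channel -> inform_ledger); contrapositively O(not inform_ledger -> mute_channel). Since O(not inform_ledger) holds, K gives O(mute_channel).
Yet premise 8 states O(not mute_channel).
We now have both O(mute_channel) and O(not mute_channel) — mute_channel is simultaneously obligatory and forbidden, violating the D-axiom.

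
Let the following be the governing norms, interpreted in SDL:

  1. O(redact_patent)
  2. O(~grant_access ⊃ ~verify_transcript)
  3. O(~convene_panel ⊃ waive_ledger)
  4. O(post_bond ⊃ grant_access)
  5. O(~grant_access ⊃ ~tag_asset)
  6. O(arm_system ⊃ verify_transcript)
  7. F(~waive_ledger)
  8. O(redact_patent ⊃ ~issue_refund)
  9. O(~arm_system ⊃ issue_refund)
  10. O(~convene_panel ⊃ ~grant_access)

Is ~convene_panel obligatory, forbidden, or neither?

Forbidden

Premise 1 states O(redact_patent) outright.
Applying K to premise 8 (O(redact_patent ⊃ ~issue_refund)) and O(redact_patent) yields O(~issue_refund).
Premise 9, O(~arm_system ⊃ issue_refund), contraposes to O(~issue_refund ⊃ arm_system); with O(~issue_refund) we get O(arm_system).
From O(arm_system) and premise 6, O(arm_system ⊃ verify_transcript), we obtain O(verify_transcript).
The contrapositive of premise 2 (O(~grant_access ⊃ ~verify_transcript)) is O(verify_transcript ⊃ grant_access), and O(verify_transcript) is already established, so O(grant_access).
Premise 10, O(~convene_panel ⊃ ~grant_access), contraposes to O(grant_access ⊃ convene_panel); with O(grant_access) we get O(convene_panel).
Premises 3, 4, 5, 7 do not contribute to this derivation.
Thus O(convene_panel), which is F(~convene_panel): ~convene_panel is forbidden.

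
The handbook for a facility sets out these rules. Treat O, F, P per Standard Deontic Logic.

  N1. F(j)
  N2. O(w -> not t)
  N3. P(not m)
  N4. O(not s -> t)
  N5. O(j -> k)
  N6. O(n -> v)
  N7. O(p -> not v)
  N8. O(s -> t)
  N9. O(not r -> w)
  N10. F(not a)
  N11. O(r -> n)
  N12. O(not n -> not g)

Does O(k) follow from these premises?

No

Premise 5 is O(j -> k), but O(j) is not derivable from the premises, so it does not yield O(k).
No other premise forces O(k). An ideal world satisfying every premise can still have k false, so O(k) is not derivable.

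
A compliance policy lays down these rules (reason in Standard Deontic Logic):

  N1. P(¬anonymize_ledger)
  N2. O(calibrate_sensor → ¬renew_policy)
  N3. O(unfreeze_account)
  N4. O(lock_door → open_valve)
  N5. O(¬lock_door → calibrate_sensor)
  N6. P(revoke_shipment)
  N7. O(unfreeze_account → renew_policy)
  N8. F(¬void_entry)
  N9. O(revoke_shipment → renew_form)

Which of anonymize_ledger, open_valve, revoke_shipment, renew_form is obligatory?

Premise 3 states O(unfreeze_account) outright.
With premise 7, O(unfreeze_account → renew_policy), the K-axiom yields O(renew_policy).
Premise 2, O(calibrate_sensor → ¬renew_policy), contraposes to O(renew_policy → ¬calibrate_sensor); with O(renew_policy) we get O(¬calibrate_sensor).
The contrapositive of premise 5 (O(¬lock_door → calibrate_sensor)) is O(¬calibrate_sensor → lock_door), and O(¬calibrate_sensor) is already established, so O(lock_door).
Premise 4 is O(lock_door → open_valve); since O(lock_door), deontic closure gives O(open_valve).
So O(open_valve) holds — open_valve is obligatory. None of the other listed options is made obligatory by any chain of premises.

open_valve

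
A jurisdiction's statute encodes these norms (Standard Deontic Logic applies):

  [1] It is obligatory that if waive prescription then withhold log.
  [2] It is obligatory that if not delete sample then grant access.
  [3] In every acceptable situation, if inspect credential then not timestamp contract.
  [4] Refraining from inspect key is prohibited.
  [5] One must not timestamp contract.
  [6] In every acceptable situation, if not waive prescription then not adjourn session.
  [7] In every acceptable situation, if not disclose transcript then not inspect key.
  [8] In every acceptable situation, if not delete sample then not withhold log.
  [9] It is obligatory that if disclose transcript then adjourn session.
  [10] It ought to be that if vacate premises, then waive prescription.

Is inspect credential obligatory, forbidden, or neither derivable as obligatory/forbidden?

Premise 3 is O(inspect_credential → ¬timestamp_contract); even if O(¬timestamp_contract) held, inferring O(inspect_credential) would be affirming the consequent — invalid.
No premise or chain of K-axiom applications forces O(inspect_credential), and none forces O(¬inspect_credential). So inspect_credential is neither obligatory nor forbidden under these norms.

Neither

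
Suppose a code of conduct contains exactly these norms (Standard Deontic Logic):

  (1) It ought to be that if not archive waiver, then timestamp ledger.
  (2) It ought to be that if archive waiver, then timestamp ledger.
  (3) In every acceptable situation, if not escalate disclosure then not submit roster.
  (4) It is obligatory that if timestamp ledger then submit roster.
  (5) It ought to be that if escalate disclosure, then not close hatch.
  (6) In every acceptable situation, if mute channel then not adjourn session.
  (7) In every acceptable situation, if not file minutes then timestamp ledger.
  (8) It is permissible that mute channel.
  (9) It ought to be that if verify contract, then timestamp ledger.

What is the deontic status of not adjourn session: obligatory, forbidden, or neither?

Premise 6 is O(mute_channel → ¬adjourn_session), but O(mute_channel) is not derivable from the premises (the permission P(mute_channel) asserts only ¬O(¬mute_channel), not O(mute_channel)), so it does not yield O(¬adjourn_session).
No premise or chain of K-axiom applications forces O(¬adjourn_session), and none forces O(adjourn_session). So ¬adjourn_session is neither obligatory nor forbidden under these norms.

Neither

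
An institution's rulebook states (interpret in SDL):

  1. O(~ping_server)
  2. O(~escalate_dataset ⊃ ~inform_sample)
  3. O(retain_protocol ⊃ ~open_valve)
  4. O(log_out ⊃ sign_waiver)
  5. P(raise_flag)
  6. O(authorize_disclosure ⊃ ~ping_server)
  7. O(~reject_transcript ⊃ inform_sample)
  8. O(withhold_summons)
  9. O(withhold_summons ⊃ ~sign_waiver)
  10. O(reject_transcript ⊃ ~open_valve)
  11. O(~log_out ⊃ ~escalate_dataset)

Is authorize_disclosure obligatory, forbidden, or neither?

Neither

Premise 6 is O(authorize_disclosure ⊃ ~ping_server); even if O(~ping_server) held, inferring O(authorize_disclosure) would be affirming the consequent — invalid.
No premise or chain of K-axiom applications forces O(authorize_disclosure), and none forces O(~authorize_disclosure). So authorize_disclosure is neither obligatory nor forbidden under these norms.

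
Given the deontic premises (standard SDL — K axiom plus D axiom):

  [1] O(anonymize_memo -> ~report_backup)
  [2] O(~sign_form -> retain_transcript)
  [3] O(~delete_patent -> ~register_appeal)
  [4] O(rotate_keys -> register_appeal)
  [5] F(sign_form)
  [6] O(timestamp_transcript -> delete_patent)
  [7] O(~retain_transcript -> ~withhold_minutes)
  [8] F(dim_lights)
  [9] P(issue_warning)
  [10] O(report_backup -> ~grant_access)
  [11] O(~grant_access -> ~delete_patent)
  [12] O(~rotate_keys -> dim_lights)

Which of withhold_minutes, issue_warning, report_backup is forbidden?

report_backup

F(dim_lights) at premise 8 means O(~dim_lights).
Premise 12, O(~rotate_keys -> dim_lights), contraposes to O(~dim_lights -> rotate_keys); with O(~dim_lights) we get O(rotate_keys).
Premise 4 is O(rotate_keys -> register_appeal); since O(rotate_keys), deontic closure gives O(register_appeal).
Premise 3 is O(~delete_patent -> ~register_appeal); contrapositively O(register_appeal -> delete_patent). Since O(register_appeal) holds, K gives O(delete_patent).
Premise 11, O(~grant_access -> ~delete_patent), contraposes to O(delete_patent -> grant_access); with O(delete_patent) we get O(grant_access).
The contrapositive of premise 10 (O(report_backup -> ~grant_access)) is O(grant_access -> ~report_backup), and O(grant_access) is already established, so O(~report_backup).
So O(~report_backup) holds, i.e. report_backup is forbidden. None of the other listed options is forbidden under the premises.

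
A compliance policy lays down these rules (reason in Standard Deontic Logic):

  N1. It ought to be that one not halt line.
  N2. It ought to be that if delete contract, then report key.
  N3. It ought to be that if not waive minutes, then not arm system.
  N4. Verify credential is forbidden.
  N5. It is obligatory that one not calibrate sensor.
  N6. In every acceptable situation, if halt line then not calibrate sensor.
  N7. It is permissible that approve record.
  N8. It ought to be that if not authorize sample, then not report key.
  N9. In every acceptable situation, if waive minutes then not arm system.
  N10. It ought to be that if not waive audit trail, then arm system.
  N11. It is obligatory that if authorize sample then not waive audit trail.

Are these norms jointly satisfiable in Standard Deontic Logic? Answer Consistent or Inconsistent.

Consistent

Premise 6 is O(halt_line → ¬calibrate_sensor); even if O(¬calibrate_sensor) held, inferring O(halt_line) would be affirming the consequent — invalid.
So O(halt_line) is not derivable, and the apparent clash with O(¬halt_line) does not arise.
A world satisfying every obligation exists (e.g. approve_record=false, arm_system=false, authorize_sample=false, calibrate_sensor=false, delete_contract=false, halt_line=false, report_key=false, verify_credential=false, waive_audit_trail=true, waive_minutes=false); no atom is both obligatory and forbidden, so the set is consistent.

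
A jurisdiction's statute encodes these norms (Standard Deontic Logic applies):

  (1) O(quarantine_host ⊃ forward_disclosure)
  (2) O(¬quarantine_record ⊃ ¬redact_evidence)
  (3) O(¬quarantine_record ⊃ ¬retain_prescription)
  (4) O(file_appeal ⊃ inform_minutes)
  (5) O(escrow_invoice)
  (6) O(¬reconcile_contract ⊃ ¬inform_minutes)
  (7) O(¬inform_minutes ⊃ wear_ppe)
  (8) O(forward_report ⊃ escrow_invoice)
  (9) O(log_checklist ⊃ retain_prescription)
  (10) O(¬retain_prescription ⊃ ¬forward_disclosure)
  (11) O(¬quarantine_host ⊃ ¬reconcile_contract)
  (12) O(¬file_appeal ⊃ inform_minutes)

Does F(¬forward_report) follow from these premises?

No

Premise 8 is O(forward_report ⊃ escrow_invoice); even if O(escrow_invoice) held, inferring O(forward_report) would be affirming the consequent — invalid.
No other premise forces O(forward_report). An ideal world satisfying every premise can still have ¬forward_report true, so F(¬forward_report) is not derivable.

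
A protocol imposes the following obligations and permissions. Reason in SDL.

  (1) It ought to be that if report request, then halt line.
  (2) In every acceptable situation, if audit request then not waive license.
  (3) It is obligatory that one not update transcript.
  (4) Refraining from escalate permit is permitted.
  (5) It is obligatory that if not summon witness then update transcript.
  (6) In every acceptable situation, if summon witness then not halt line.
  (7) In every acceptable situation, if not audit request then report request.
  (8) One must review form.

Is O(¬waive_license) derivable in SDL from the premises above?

Yes

Premise 3 states O(¬update_transcript) outright.
Premise 5 is O(¬summon_witness → update_transcript); contrapositively O(¬update_transcript → summon_witness). Since O(¬update_transcript) holds, K gives O(summon_witness).
With premise 6, O(summon_witness → ¬halt_line), the K-axiom yields O(¬halt_line).
The contrapositive of premise 1 (O(report_request → halt_line)) is O(¬halt_line → ¬report_request), and O(¬halt_line) is already established, so O(¬report_request).
The contrapositive of premise 7 (O(¬audit_request → report_request)) is O(¬report_request → audit_request), and O(¬report_request) is already established, so O(audit_request).
With premise 2, O(audit_request → ¬waive_license), the K-axiom yields O(¬waive_license).
Premises 4, 8 do not contribute to this derivation.
So O(¬waive_license) follows.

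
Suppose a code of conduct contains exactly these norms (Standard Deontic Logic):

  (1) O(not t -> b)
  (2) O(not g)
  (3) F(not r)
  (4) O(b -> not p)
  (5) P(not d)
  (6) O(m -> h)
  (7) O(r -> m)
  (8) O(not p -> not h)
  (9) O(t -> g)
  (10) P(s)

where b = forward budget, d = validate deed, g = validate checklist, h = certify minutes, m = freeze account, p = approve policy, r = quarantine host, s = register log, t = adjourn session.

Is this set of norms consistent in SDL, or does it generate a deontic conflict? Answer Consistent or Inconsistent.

Inconsistent

Premise 3, F(not r), is equivalent to O(r).
With premise 7, O(r -> m), the K-axiom yields O(m).
With premise 6, O(m -> h), the K-axiom yields O(h).
The contrapositive of premise 8 (O(not p -> not h)) is O(h -> p), and O(h) is already established, so O(p).
Premise 4, O(b -> not p), contraposes to O(p -> not b); with O(p) we get O(not b).
Premise 1 is O(not t -> b); contrapositively O(not b -> t). Since O(not b) holds, K gives O(t).
With premise 9, O(t -> g), the K-axiom yields O(g).
But premise 2 directly asserts O(not g).
We now have both O(g) and O(not g) — g is simultaneously obligatory and forbidden, violating the D-axiom.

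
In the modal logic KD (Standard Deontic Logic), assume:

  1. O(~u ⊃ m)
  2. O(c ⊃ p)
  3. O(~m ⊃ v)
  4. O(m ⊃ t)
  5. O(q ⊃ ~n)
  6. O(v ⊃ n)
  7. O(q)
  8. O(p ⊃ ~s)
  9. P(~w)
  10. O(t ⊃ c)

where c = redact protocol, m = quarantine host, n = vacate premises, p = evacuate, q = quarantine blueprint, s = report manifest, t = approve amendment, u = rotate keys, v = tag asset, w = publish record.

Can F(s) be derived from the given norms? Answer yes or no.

From premise 7 we have O(q).
Applying K to premise 5 (O(q ⊃ ~n)) and O(q) yields O(~n).
Premise 6, O(v ⊃ n), contraposes to O(~n ⊃ ~v); with O(~n) we get O(~v).
Premise 3 is O(~m ⊃ v); contrapositively O(~v ⊃ m). Since O(~v) holds, K gives O(m).
With premise 4, O(m ⊃ t), the K-axiom yields O(t).
From O(t) and premise 10, O(t ⊃ c), we obtain O(c).
Applying K to premise 2 (O(c ⊃ p)) and O(c) yields O(p).
From O(p) and premise 8, O(p ⊃ ~s), we obtain O(~s).
Premises 1, 9 do not contribute to this derivation.
So O(~s) holds, i.e. F(s). The claim follows.

Yes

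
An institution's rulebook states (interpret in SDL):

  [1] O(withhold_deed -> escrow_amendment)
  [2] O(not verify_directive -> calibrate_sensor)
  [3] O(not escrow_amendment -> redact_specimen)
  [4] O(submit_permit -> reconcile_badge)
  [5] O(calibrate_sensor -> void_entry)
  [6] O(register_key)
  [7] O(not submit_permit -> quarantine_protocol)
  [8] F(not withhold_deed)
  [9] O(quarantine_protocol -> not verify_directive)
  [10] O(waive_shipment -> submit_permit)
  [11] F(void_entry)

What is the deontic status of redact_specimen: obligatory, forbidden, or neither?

Premise 3 is O(not escrow_amendment -> redact_specimen), but O(not escrow_amendment) is not derivable from the premises, so it does not yield O(redact_specimen).
No premise or chain of K-axiom applications forces O(redact_specimen), and none forces O(not redact_specimen). So redact_specimen is neither obligatory nor forbidden under these norms.

Neither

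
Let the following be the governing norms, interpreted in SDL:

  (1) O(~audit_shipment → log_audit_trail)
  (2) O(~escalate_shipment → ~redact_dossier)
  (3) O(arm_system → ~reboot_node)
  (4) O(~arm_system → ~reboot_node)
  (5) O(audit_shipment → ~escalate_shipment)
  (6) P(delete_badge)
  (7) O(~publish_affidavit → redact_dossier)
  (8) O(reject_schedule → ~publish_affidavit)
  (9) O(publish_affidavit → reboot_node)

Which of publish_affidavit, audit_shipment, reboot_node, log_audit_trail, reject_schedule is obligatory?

log_audit_trail

Premises 3 and 4 are O(arm_system → ~reboot_node) and O(~arm_system → ~reboot_node); every ideal world satisfies arm_system or ~arm_system, so in either case ~reboot_node holds — hence O(~reboot_node).
The contrapositive of premise 9 (O(publish_affidavit → reboot_node)) is O(~reboot_node → ~publish_affidavit), and O(~reboot_node) is already established, so O(~publish_affidavit).
From O(~publish_affidavit) and premise 7, O(~publish_affidavit → redact_dossier), we obtain O(redact_dossier).
Premise 2, O(~escalate_shipment → ~redact_dossier), contraposes to O(redact_dossier → escalate_shipment); with O(redact_dossier) we get O(escalate_shipment).
Premise 5 is O(audit_shipment → ~escalate_shipment); contrapositively O(escalate_shipment → ~audit_shipment). Since O(escalate_shipment) holds, K gives O(~audit_shipment).
With premise 1, O(~audit_shipment → log_audit_trail), the K-axiom yields O(log_audit_trail).
So O(log_audit_trail) holds — log_audit_trail is obligatory. None of the other listed options is made obligatory by any chain of premises.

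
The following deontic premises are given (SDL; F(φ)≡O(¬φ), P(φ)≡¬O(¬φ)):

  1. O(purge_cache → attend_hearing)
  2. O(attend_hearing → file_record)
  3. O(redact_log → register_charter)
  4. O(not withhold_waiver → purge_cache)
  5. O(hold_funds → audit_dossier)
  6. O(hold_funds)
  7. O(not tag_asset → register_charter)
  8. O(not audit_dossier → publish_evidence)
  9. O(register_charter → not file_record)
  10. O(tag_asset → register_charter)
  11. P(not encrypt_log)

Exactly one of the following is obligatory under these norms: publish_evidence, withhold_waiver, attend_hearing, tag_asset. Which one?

Premises 7 and 10 cover both cases: O(not tag_asset → register_charter) and O(tag_asset → register_charter). Since not tag_asset ∨ tag_asset is a tautology, O(register_charter) follows.
With premise 9, O(register_charter → not file_record), the K-axiom yields O(not file_record).
Premise 2, O(attend_hearing → file_record), contraposes to O(not file_record → not attend_hearing); with O(not file_record) we get O(not attend_hearing).
Premise 1 is O(purge_cache → attend_hearing); contrapositively O(not attend_hearing → not purge_cache). Since O(not attend_hearing) holds, K gives O(not purge_cache).
Premise 4, O(not withhold_waiver → purge_cache), contraposes to O(not purge_cache → withhold_waiver); with O(not purge_cache) we get O(withhold_waiver).
So O(withhold_waiver) holds — withhold_waiver is obligatory. None of the other listed options is made obligatory by any chain of premises.

withhold_waiver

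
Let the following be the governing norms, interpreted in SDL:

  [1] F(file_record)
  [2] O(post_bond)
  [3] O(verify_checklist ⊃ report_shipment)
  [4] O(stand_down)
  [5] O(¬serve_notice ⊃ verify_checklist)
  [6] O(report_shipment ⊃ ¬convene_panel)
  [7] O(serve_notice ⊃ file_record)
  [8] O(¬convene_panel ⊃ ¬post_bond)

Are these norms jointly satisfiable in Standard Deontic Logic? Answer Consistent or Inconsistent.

Inconsistent

From premise 2 we have O(post_bond).
Premise 8, O(¬convene_panel ⊃ ¬post_bond), contraposes to O(post_bond ⊃ convene_panel); with O(post_bond) we get O(convene_panel).
Premise 6 is O(report_shipment ⊃ ¬convene_panel); contrapositively O(convene_panel ⊃ ¬report_shipment). Since O(convene_panel) holds, K gives O(¬report_shipment).
The contrapositive of premise 3 (O(verify_checklist ⊃ report_shipment)) is O(¬report_shipment ⊃ ¬verify_checklist), and O(¬report_shipment) is already established, so O(¬verify_checklist).
Premise 5, O(¬serve_notice ⊃ verify_checklist), contraposes to O(¬verify_checklist ⊃ serve_notice); with O(¬verify_checklist) we get O(serve_notice).
Premise 7 is O(serve_notice ⊃ file_record); since O(serve_notice), deontic closure gives O(file_record).
But premise 1, F(file_record), means O(¬file_record).
We now have both O(file_record) and O(¬file_record) — file_record is simultaneously obligatory and forbidden, violating the D-axiom.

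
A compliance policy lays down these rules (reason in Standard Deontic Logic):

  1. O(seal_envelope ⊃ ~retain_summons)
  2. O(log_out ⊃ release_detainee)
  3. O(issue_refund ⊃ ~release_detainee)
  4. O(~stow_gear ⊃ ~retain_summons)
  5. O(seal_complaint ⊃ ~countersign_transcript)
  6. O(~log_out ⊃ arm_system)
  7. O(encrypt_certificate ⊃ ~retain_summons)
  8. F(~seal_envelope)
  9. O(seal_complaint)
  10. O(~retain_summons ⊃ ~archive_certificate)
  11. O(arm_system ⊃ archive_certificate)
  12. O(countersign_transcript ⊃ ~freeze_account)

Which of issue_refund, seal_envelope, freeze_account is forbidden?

issue_refund

Premise 8, F(~seal_envelope), is equivalent to O(seal_envelope).
From O(seal_envelope) and premise 1, O(seal_envelope ⊃ ~retain_summons), we obtain O(~retain_summons).
Premise 10 is O(~retain_summons ⊃ ~archive_certificate); since O(~retain_summons), deontic closure gives O(~archive_certificate).
The contrapositive of premise 11 (O(arm_system ⊃ archive_certificate)) is O(~archive_certificate ⊃ ~arm_system), and O(~archive_certificate) is already established, so O(~arm_system).
The contrapositive of premise 6 (O(~log_out ⊃ arm_system)) is O(~arm_system ⊃ log_out), and O(~arm_system) is already established, so O(log_out).
From O(log_out) and premise 2, O(log_out ⊃ release_detainee), we obtain O(release_detainee).
Premise 3, O(issue_refund ⊃ ~release_detainee), contraposes to O(release_detainee ⊃ ~issue_refund); with O(release_detainee) we get O(~issue_refund).
So O(~issue_refund) holds, i.e. issue_refund is forbidden. None of the other listed options is forbidden under the premises.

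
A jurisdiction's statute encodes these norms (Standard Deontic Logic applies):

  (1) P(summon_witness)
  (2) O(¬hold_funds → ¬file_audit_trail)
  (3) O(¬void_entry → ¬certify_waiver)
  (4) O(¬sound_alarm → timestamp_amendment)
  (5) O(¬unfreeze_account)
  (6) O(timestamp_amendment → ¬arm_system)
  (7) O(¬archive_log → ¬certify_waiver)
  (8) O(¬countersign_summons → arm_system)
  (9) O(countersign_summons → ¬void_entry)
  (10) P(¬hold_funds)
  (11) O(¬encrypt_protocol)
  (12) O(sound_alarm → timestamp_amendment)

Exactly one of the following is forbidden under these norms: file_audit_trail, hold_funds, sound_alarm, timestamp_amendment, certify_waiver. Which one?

certify_waiver

Premises 12 and 4 cover both cases: O(sound_alarm → timestamp_amendment) and O(¬sound_alarm → timestamp_amendment). Since sound_alarm ∨ ¬sound_alarm is a tautology, O(timestamp_amendment) follows.
Applying K to premise 6 (O(timestamp_amendment → ¬arm_system)) and O(timestamp_amendment) yields O(¬arm_system).
Premise 8 is O(¬countersign_summons → arm_system); contrapositively O(¬arm_system → countersign_summons). Since O(¬arm_system) holds, K gives O(countersign_summons).
Premise 9 is O(countersign_summons → ¬void_entry); since O(countersign_summons), deontic closure gives O(¬void_entry).
Applying K to premise 3 (O(¬void_entry → ¬certify_waiver)) and O(¬void_entry) yields O(¬certify_waiver).
So O(¬certify_waiver) holds, i.e. certify_waiver is forbidden. None of the other listed options is forbidden under the premises.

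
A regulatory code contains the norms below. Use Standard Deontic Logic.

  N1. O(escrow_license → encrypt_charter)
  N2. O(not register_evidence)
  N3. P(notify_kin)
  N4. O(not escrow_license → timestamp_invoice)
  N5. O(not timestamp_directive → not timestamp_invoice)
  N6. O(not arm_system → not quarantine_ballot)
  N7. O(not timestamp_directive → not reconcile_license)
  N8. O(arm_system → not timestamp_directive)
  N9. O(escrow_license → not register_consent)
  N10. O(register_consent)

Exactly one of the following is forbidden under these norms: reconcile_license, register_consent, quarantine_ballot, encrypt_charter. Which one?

quarantine_ballot

From premise 10 we have O(register_consent).
Premise 9 is O(escrow_license → not register_consent); contrapositively O(register_consent → not escrow_license). Since O(register_consent) holds, K gives O(not escrow_license).
With premise 4, O(not escrow_license → timestamp_invoice), the K-axiom yields O(timestamp_invoice).
The contrapositive of premise 5 (O(not timestamp_directive → not timestamp_invoice)) is O(timestamp_invoice → timestamp_directive), and O(timestamp_invoice) is already established, so O(timestamp_directive).
Premise 8, O(arm_system → not timestamp_directive), contraposes to O(timestamp_directive → not arm_system); with O(timestamp_directive) we get O(not arm_system).
Applying K to premise 6 (O(not arm_system → not quarantine_ballot)) and O(not arm_system) yields O(not quarantine_ballot).
So O(not quarantine_ballot) holds, i.e. quarantine_ballot is forbidden. None of the other listed options is forbidden under the premises.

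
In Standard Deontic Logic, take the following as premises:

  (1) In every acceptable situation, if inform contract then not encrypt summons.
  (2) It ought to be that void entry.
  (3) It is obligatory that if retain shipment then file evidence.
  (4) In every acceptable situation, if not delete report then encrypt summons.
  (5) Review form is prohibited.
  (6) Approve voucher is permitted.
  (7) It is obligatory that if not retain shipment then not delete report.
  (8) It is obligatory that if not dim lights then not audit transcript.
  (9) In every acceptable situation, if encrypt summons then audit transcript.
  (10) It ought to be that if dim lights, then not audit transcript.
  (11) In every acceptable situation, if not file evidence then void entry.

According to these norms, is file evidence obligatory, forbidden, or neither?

Obligatory

Premises 10 and 8 are O(dim_lights → ¬audit_transcript) and O(¬dim_lights → ¬audit_transcript); every ideal world satisfies dim_lights or ¬dim_lights, so in either case ¬audit_transcript holds — hence O(¬audit_transcript).
Premise 9 is O(encrypt_summons → audit_transcript); contrapositively O(¬audit_transcript → ¬encrypt_summons). Since O(¬audit_transcript) holds, K gives O(¬encrypt_summons).
Premise 4 is O(¬delete_report → encrypt_summons); contrapositively O(¬encrypt_summons → delete_report). Since O(¬encrypt_summons) holds, K gives O(delete_report).
The contrapositive of premise 7 (O(¬retain_shipment → ¬delete_report)) is O(delete_report → retain_shipment), and O(delete_report) is already established, so O(retain_shipment).
Applying K to premise 3 (O(retain_shipment → file_evidence)) and O(retain_shipment) yields O(file_evidence).
Premises 1, 2, 5, 6, 11 do not contribute to this derivation.
Hence file_evidence is obligatory.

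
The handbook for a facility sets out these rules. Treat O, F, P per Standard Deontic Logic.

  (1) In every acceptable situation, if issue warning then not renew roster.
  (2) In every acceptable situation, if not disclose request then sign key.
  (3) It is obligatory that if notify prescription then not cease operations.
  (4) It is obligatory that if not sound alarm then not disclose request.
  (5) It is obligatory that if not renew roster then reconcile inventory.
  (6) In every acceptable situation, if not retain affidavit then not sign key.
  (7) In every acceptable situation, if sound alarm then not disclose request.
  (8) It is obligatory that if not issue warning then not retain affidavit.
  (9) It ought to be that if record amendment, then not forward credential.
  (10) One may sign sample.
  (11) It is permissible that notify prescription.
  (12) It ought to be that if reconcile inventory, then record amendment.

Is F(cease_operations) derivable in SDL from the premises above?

Premise 3 is O(notify_prescription → ¬cease_operations), but O(notify_prescription) is not derivable from the premises (the permission P(notify_prescription) asserts only ¬O(¬notify_prescription), not O(notify_prescription)), so it does not yield O(¬cease_operations).
No other premise forces O(¬cease_operations). An ideal world satisfying every premise can still have cease_operations true, so F(cease_operations) is not derivable.

No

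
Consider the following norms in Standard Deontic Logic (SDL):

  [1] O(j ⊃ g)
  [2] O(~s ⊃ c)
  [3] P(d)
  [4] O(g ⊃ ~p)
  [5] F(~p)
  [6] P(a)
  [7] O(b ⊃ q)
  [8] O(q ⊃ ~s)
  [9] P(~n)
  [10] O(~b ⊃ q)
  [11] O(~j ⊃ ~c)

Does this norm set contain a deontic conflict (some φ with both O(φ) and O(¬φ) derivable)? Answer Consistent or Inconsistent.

By case analysis on ~b: premise 10 gives O(~b ⊃ q) and premise 7 gives O(b ⊃ q), so O(q) either way.
Premise 8 is O(q ⊃ ~s); since O(q), deontic closure gives O(~s).
With premise 2, O(~s ⊃ c), the K-axiom yields O(c).
The contrapositive of premise 11 (O(~j ⊃ ~c)) is O(c ⊃ j), and O(c) is already established, so O(j).
From O(j) and premise 1, O(j ⊃ g), we obtain O(g).
Applying K to premise 4 (O(g ⊃ ~p)) and O(g) yields O(~p).
But premise 5, F(~p), means O(p).
We now have both O(~p) and O(p) — p is simultaneously obligatory and forbidden, violating the D-axiom.

Inconsistent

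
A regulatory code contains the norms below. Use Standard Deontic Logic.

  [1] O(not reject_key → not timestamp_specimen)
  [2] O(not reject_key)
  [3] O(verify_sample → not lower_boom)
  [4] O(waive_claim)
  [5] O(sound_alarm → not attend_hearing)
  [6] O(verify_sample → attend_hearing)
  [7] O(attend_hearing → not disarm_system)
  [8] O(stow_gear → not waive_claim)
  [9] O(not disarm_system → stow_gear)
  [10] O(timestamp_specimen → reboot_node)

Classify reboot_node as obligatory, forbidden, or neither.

Premise 10 is O(timestamp_specimen → reboot_node), but O(timestamp_specimen) is not derivable from the premises, so it does not yield O(reboot_node).
No premise or chain of K-axiom applications forces O(reboot_node), and none forces O(not reboot_node). So reboot_node is neither obligatory nor forbidden under these norms.

Neither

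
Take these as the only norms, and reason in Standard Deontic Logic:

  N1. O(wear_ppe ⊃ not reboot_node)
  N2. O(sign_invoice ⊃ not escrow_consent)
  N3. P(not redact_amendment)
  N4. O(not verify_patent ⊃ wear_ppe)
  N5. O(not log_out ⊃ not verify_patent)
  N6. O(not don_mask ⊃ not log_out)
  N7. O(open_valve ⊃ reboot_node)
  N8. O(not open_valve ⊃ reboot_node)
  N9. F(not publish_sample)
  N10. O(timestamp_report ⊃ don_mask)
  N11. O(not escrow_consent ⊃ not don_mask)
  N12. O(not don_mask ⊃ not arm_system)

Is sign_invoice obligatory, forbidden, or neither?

Forbidden

By case analysis on not open_valve: premise 8 gives O(not open_valve ⊃ reboot_node) and premise 7 gives O(open_valve ⊃ reboot_node), so O(reboot_node) either way.
The contrapositive of premise 1 (O(wear_ppe ⊃ not reboot_node)) is O(reboot_node ⊃ not wear_ppe), and O(reboot_node) is already established, so O(not wear_ppe).
Premise 4 is O(not verify_patent ⊃ wear_ppe); contrapositively O(not wear_ppe ⊃ verify_patent). Since O(not wear_ppe) holds, K gives O(verify_patent).
The contrapositive of premise 5 (O(not log_out ⊃ not verify_patent)) is O(verify_patent ⊃ log_out), and O(verify_patent) is already established, so O(log_out).
Premise 6, O(not don_mask ⊃ not log_out), contraposes to O(log_out ⊃ don_mask); with O(log_out) we get O(don_mask).
Premise 11, O(not escrow_consent ⊃ not don_mask), contraposes to O(don_mask ⊃ escrow_consent); with O(don_mask) we get O(escrow_consent).
The contrapositive of premise 2 (O(sign_invoice ⊃ not escrow_consent)) is O(escrow_consent ⊃ not sign_invoice), and O(escrow_consent) is already established, so O(not sign_invoice).
Premises 3, 9, 10, 12 do not contribute to this derivation.
Thus O(not sign_invoice), which is F(sign_invoice): sign_invoice is forbidden.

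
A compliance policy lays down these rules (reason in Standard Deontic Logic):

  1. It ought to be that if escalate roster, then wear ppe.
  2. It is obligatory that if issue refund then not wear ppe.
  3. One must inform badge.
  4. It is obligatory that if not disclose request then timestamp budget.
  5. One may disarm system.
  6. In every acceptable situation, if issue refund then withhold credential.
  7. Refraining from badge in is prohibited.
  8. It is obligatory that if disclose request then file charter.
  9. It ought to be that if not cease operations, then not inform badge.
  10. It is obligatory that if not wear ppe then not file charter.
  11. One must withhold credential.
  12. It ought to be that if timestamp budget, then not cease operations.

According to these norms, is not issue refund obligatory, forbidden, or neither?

Obligatory

From premise 3 we have O(inform_badge).
Premise 9, O(¬cease_operations → ¬inform_badge), contraposes to O(inform_badge → cease_operations); with O(inform_badge) we get O(cease_operations).
The contrapositive of premise 12 (O(timestamp_budget → ¬cease_operations)) is O(cease_operations → ¬timestamp_budget), and O(cease_operations) is already established, so O(¬timestamp_budget).
Premise 4, O(¬disclose_request → timestamp_budget), contraposes to O(¬timestamp_budget → disclose_request); with O(¬timestamp_budget) we get O(disclose_request).
With premise 8, O(disclose_request → file_charter), the K-axiom yields O(file_charter).
Premise 10, O(¬wear_ppe → ¬file_charter), contraposes to O(file_charter → wear_ppe); with O(file_charter) we get O(wear_ppe).
Premise 2 is O(issue_refund → ¬wear_ppe); contrapositively O(wear_ppe → ¬issue_refund). Since O(wear_ppe) holds, K gives O(¬issue_refund).
Premises 1, 5, 6, 7, 11 do not contribute to this derivation.
Hence ¬issue_refund is obligatory.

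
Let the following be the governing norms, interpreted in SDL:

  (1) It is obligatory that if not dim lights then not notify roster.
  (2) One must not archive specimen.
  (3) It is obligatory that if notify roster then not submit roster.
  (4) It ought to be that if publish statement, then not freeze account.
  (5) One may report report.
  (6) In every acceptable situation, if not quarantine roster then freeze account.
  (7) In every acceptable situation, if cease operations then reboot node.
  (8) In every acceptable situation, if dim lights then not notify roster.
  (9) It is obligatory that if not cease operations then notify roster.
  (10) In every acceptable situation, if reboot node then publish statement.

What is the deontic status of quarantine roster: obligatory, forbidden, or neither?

Premises 8 and 1 are O(dim_lights → ¬notify_roster) and O(¬dim_lights → ¬notify_roster); every ideal world satisfies dim_lights or ¬dim_lights, so in either case ¬notify_roster holds — hence O(¬notify_roster).
Premise 9, O(¬cease_operations → notify_roster), contraposes to O(¬notify_roster → cease_operations); with O(¬notify_roster) we get O(cease_operations).
Applying K to premise 7 (O(cease_operations → reboot_node)) and O(cease_operations) yields O(reboot_node).
With premise 10, O(reboot_node → publish_statement), the K-axiom yields O(publish_statement).
From O(publish_statement) and premise 4, O(publish_statement → ¬freeze_account), we obtain O(¬freeze_account).
Premise 6 is O(¬quarantine_roster → freeze_account); contrapositively O(¬freeze_account → quarantine_roster). Since O(¬freeze_account) holds, K gives O(quarantine_roster).
Premises 2, 3, 5 do not contribute to this derivation.
Hence quarantine_roster is obligatory.

Obligatory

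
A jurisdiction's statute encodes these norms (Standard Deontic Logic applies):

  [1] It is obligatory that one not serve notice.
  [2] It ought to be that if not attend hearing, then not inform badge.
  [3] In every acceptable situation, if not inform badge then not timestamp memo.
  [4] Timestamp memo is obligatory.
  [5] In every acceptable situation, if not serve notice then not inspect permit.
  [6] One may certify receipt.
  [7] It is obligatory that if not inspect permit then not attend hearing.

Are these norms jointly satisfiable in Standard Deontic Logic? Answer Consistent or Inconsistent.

Premise 1 gives O(¬serve_notice).
Applying K to premise 5 (O(¬serve_notice → ¬inspect_permit)) and O(¬serve_notice) yields O(¬inspect_permit).
Applying K to premise 7 (O(¬inspect_permit → ¬attend_hearing)) and O(¬inspect_permit) yields O(¬attend_hearing).
Premise 2 is O(¬attend_hearing → ¬inform_badge); since O(¬attend_hearing), deontic closure gives O(¬inform_badge).
From O(¬inform_badge) and premise 3, O(¬inform_badge → ¬timestamp_memo), we obtain O(¬timestamp_memo).
But premise 4 directly asserts O(timestamp_memo).
We now have both O(¬timestamp_memo) and O(timestamp_memo) — timestamp_memo is simultaneously obligatory and forbidden, violating the D-axiom.

Inconsistent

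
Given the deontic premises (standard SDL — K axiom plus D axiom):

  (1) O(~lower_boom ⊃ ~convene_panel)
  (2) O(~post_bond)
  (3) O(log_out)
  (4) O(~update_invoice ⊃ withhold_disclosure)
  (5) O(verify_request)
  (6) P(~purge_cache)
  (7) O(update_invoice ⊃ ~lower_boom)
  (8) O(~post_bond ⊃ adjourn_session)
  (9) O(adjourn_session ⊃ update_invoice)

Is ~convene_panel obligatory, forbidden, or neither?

Obligatory

Premise 2 gives O(~post_bond).
Premise 8 is O(~post_bond ⊃ adjourn_session); since O(~post_bond), deontic closure gives O(adjourn_session).
With premise 9, O(adjourn_session ⊃ update_invoice), the K-axiom yields O(update_invoice).
Premise 7 is O(update_invoice ⊃ ~lower_boom); since O(update_invoice), deontic closure gives O(~lower_boom).
With premise 1, O(~lower_boom ⊃ ~convene_panel), the K-axiom yields O(~convene_panel).
Premises 3, 4, 5, 6 do not contribute to this derivation.
Hence ~convene_panel is obligatory.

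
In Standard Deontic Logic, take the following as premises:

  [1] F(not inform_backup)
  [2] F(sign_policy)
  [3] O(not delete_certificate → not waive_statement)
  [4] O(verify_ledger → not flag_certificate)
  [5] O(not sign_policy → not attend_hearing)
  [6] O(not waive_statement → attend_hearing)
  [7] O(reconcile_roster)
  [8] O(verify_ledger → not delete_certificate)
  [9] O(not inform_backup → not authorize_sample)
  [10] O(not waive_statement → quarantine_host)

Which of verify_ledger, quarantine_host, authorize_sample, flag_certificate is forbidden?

Premise 2 is F(sign_policy), i.e. O(not sign_policy).
Applying K to premise 5 (O(not sign_policy → not attend_hearing)) and O(not sign_policy) yields O(not attend_hearing).
Premise 6, O(not waive_statement → attend_hearing), contraposes to O(not attend_hearing → waive_statement); with O(not attend_hearing) we get O(waive_statement).
The contrapositive of premise 3 (O(not delete_certificate → not waive_statement)) is O(waive_statement → delete_certificate), and O(waive_statement) is already established, so O(delete_certificate).
Premise 8 is O(verify_ledger → not delete_certificate); contrapositively O(delete_certificate → not verify_ledger). Since O(delete_certificate) holds, K gives O(not verify_ledger).
So O(not verify_ledger) holds, i.e. verify_ledger is forbidden. None of the other listed options is forbidden under the premises.

verify_ledger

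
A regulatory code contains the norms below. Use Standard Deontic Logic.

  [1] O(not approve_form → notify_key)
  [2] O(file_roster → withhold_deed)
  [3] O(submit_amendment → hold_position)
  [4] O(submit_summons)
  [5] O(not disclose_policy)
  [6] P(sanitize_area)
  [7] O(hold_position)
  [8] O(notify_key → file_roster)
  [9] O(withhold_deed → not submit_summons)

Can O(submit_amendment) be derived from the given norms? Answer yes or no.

No

Premise 3 is O(submit_amendment → hold_position); even if O(hold_position) held, inferring O(submit_amendment) would be affirming the consequent — invalid.
No other premise forces O(submit_amendment). An ideal world satisfying every premise can still have submit_amendment false, so O(submit_amendment) is not derivable.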